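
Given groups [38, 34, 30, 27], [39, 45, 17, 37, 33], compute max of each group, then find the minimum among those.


Find max of each group:
  Group 1: [38, 34, 30, 27] -> max = 38
  Group 2: [39, 45, 17, 37, 33] -> max = 45
Maxes: [38, 45]
Minimum of maxes = 38
Final answer: 38


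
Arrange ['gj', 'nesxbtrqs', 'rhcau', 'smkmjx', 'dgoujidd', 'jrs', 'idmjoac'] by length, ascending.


Compute lengths:
  'gj' has length 2
  'nesxbtrqs' has length 9
  'rhcau' has length 5
  'smkmjx' has length 6
  'dgoujidd' has length 8
  'jrs' has length 3
  'idmjoac' has length 7
Lengths in increasing order: 2 < 3 < 5 < 6 < 7 < 8 < 9
Listing the words in that order gives the answer.
Final answer: ['gj', 'jrs', 'rhcau', 'smkmjx', 'idmjoac', 'dgoujidd', 'nesxbtrqs']


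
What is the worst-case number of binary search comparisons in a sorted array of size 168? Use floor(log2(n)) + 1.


Binary search halves the search space each step.
Maximum comparisons = floor(log2(168)) + 1
log2(168) = 7.3923
floor(log2(168)) = 7, so 7 + 1 = 8
Final answer: 8


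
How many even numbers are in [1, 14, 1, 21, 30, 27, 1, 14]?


Check each element:
  1 is odd
  14 is even
  1 is odd
  21 is odd
  30 is even
  27 is odd
  1 is odd
  14 is even
Evens: [14, 30, 14]
Count of evens = 3
Final answer: 3


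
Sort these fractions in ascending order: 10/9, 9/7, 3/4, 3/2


Convert to decimal for comparison:
  10/9 = 1.1111
  9/7 = 1.2857
  3/4 = 0.75
  3/2 = 1.5
Decimals in increasing order: 0.75 < 1.1111 < 1.2857 < 1.5
Writing each back as its fraction gives the sorted order.
Final answer: 3/4, 10/9, 9/7, 3/2


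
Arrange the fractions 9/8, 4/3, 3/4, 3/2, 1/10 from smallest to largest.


Convert to decimal for comparison:
  9/8 = 1.125
  4/3 = 1.3333
  3/4 = 0.75
  3/2 = 1.5
  1/10 = 0.1
Decimals in increasing order: 0.1 < 0.75 < 1.125 < 1.3333 < 1.5
Writing each back as its fraction gives the sorted order.
Final answer: 1/10, 3/4, 9/8, 4/3, 3/2


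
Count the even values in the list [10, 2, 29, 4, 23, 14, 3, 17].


Check each element:
  10 is even
  2 is even
  29 is odd
  4 is even
  23 is odd
  14 is even
  3 is odd
  17 is odd
Evens: [10, 2, 4, 14]
Count of evens = 4
Final answer: 4


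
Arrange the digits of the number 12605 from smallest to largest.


The number 12605 has digits: 1, 2, 6, 0, 5
Sorted: 0, 1, 2, 5, 6
Joining the sorted digits gives the result.
Final answer: 01256


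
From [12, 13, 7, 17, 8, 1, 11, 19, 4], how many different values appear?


List all unique values:
Distinct values: [1, 4, 7, 8, 11, 12, 13, 17, 19]
Count = 9
Final answer: 9


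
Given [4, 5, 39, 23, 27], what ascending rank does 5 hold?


Sort ascending: [4, 5, 23, 27, 39]
Find 5 in the sorted list.
5 is at position 2 (1-indexed).
Final answer: 2


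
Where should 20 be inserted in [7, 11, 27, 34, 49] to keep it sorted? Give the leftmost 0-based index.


List is sorted: [7, 11, 27, 34, 49]
We need the leftmost position where 20 can be inserted, i.e. the first index whose element is >= 20 (or the end of the list if none is).
Binary search with low=0, high=5 (0-based indices):
  low=0, high=5, mid=2: a[2]=27 >= 20, so high = 2
  low=0, high=2, mid=1: a[1]=11 < 20, so low = 2
Now low = high = 2, so the insertion index is 2.
Final answer: 2


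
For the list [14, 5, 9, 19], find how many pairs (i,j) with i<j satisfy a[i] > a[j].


For each element, count the later elements that are smaller than it:
  14 (index 0): smaller elements after it = [5, 9] -> 2
  5 (index 1): smaller elements after it = [] -> 0
  9 (index 2): smaller elements after it = [] -> 0
Total inversions = 2 + 0 + 0 = 2
Final answer: 2


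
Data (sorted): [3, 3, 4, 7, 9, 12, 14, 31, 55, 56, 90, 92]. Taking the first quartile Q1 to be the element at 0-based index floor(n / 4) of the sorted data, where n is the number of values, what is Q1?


The list has n = 12 elements.
Q1 index = floor(12 / 4) = floor(3) = 3
Counting from index 0 in the sorted data, the element at index 3 is 7.
Final answer: 7


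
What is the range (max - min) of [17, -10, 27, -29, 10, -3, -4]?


Maximum value: 27
Minimum value: -29
Range = 27 - (-29) = 56
Final answer: 56


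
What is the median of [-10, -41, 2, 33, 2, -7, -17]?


First, sort the list: [-41, -17, -10, -7, 2, 2, 33]
The list has 7 elements (odd count).
The middle index is 3 (0-based), and the element there is -7.
Final answer: -7


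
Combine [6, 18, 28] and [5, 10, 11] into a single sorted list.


List A: [6, 18, 28]
List B: [5, 10, 11]
Repeatedly compare the front elements and take the smaller:
  6 vs 5 -> take 5
  6 vs 10 -> take 6
  18 vs 10 -> take 10
  18 vs 11 -> take 11
  B is exhausted; append the rest of A: [18, 28]
Final answer: [5, 6, 10, 11, 18, 28]


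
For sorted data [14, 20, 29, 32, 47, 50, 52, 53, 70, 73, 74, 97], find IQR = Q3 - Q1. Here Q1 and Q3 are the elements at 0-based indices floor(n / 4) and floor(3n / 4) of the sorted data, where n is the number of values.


The data has n = 12 elements.
Q1 index = floor(12 / 4) = floor(3) = 3; Q3 index = floor(3 * 12 / 4) = floor(9) = 9
Q1 = element at index 3 = 32
Q3 = element at index 9 = 73
IQR = 73 - 32 = 41
Final answer: 41


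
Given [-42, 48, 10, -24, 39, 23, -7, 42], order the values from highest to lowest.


Original list: [-42, 48, 10, -24, 39, 23, -7, 42]
Repeatedly take the largest remaining element:
  Remaining [-42, 48, 10, -24, 39, 23, -7, 42] -> largest is 48
  Remaining [-42, 10, -24, 39, 23, -7, 42] -> largest is 42
  Remaining [-42, 10, -24, 39, 23, -7] -> largest is 39
  Remaining [-42, 10, -24, 23, -7] -> largest is 23
  Remaining [-42, 10, -24, -7] -> largest is 10
  Remaining [-42, -24, -7] -> largest is -7
  Remaining [-42, -24] -> largest is -24
  Remaining [-42] -> largest is -42
Collecting the picks in order gives the descending list.
Final answer: [48, 42, 39, 23, 10, -7, -24, -42]


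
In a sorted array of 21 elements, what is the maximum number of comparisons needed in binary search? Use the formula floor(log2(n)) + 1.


Binary search halves the search space each step.
Maximum comparisons = floor(log2(21)) + 1
log2(21) = 4.3923
floor(log2(21)) = 4, so 4 + 1 = 5
Final answer: 5


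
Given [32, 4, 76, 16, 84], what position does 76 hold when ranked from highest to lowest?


Sort descending: [84, 76, 32, 16, 4]
Find 76 in the sorted list.
76 is at position 2.
Final answer: 2


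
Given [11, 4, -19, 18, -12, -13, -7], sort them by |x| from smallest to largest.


Compute absolute values:
  |11| = 11
  |4| = 4
  |-19| = 19
  |18| = 18
  |-12| = 12
  |-13| = 13
  |-7| = 7
Absolute values in increasing order: 4 < 7 < 11 < 12 < 13 < 18 < 19
Listing the original numbers in that order gives the answer.
Final answer: [4, -7, 11, -12, -13, 18, -19]


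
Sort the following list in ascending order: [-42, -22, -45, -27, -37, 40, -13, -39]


Original list: [-42, -22, -45, -27, -37, 40, -13, -39]
Repeatedly take the smallest remaining element:
  Remaining [-42, -22, -45, -27, -37, 40, -13, -39] -> smallest is -45
  Remaining [-42, -22, -27, -37, 40, -13, -39] -> smallest is -42
  Remaining [-22, -27, -37, 40, -13, -39] -> smallest is -39
  Remaining [-22, -27, -37, 40, -13] -> smallest is -37
  Remaining [-22, -27, 40, -13] -> smallest is -27
  Remaining [-22, 40, -13] -> smallest is -22
  Remaining [40, -13] -> smallest is -13
  Remaining [40] -> smallest is 40
Collecting the picks in order gives the sorted list.
Final answer: [-45, -42, -39, -37, -27, -22, -13, 40]


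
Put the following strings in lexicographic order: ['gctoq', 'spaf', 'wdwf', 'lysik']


Compare strings character by character (the first differing letter decides):
  'gctoq' < 'lysik' since 'g' < 'l' at position 1
  'lysik' < 'spaf' since 'l' < 's' at position 1
  'spaf' < 'wdwf' since 's' < 'w' at position 1
Chaining these comparisons gives the alphabetical order.
Final answer: ['gctoq', 'lysik', 'spaf', 'wdwf']


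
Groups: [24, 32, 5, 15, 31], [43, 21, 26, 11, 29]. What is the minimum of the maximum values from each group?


Find max of each group:
  Group 1: [24, 32, 5, 15, 31] -> max = 32
  Group 2: [43, 21, 26, 11, 29] -> max = 43
Maxes: [32, 43]
Minimum of maxes = 32
Final answer: 32


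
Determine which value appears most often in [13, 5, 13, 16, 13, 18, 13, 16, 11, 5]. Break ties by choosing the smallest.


Count the frequency of each value:
  5 appears 2 time(s)
  11 appears 1 time(s)
  13 appears 4 time(s)
  16 appears 2 time(s)
  18 appears 1 time(s)
Maximum frequency is 4.
Only 13 reaches that frequency, so it is the mode.
Final answer: 13


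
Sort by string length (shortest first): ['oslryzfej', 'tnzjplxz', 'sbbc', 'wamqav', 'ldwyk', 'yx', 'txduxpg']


Compute lengths:
  'oslryzfej' has length 9
  'tnzjplxz' has length 8
  'sbbc' has length 4
  'wamqav' has length 6
  'ldwyk' has length 5
  'yx' has length 2
  'txduxpg' has length 7
Lengths in increasing order: 2 < 4 < 5 < 6 < 7 < 8 < 9
Listing the words in that order gives the answer.
Final answer: ['yx', 'sbbc', 'ldwyk', 'wamqav', 'txduxpg', 'tnzjplxz', 'oslryzfej']


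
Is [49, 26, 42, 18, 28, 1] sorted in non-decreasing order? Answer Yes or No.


Check consecutive pairs:
  49 <= 26? False
  26 <= 42? True
  42 <= 18? False
  18 <= 28? True
  28 <= 1? False
3 consecutive pair(s) are out of order, so the list is not sorted.
Final answer: No


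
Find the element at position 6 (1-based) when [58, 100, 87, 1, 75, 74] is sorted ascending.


Sort ascending: [1, 58, 74, 75, 87, 100]
The 6th element (1-indexed) is at index 5.
Value = 100
Final answer: 100


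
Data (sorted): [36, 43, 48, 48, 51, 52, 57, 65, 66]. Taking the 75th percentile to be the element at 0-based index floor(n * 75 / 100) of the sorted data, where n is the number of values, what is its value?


The dataset has n = 9 elements.
Index = floor(9 * 75 / 100) = floor(675 / 100) = floor(6.75) = 6
Counting from index 0 in the sorted data, the element at index 6 is 57.
Final answer: 57


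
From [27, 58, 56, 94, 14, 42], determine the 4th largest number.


Sort descending: [94, 58, 56, 42, 27, 14]
The 4th element (1-indexed) is at index 3.
Value = 42
Final answer: 42


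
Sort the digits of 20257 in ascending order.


The number 20257 has digits: 2, 0, 2, 5, 7
Sorted: 0, 2, 2, 5, 7
Joining the sorted digits gives the result.
Final answer: 02257


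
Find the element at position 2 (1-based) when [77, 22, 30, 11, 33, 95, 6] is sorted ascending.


Sort ascending: [6, 11, 22, 30, 33, 77, 95]
The 2nd element (1-indexed) is at index 1.
Value = 11
Final answer: 11


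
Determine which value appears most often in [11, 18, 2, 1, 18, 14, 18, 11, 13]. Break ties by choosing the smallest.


Count the frequency of each value:
  1 appears 1 time(s)
  2 appears 1 time(s)
  11 appears 2 time(s)
  13 appears 1 time(s)
  14 appears 1 time(s)
  18 appears 3 time(s)
Maximum frequency is 3.
Only 18 reaches that frequency, so it is the mode.
Final answer: 18


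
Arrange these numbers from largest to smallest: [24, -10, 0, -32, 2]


Original list: [24, -10, 0, -32, 2]
Repeatedly take the largest remaining element:
  Remaining [24, -10, 0, -32, 2] -> largest is 24
  Remaining [-10, 0, -32, 2] -> largest is 2
  Remaining [-10, 0, -32] -> largest is 0
  Remaining [-10, -32] -> largest is -10
  Remaining [-32] -> largest is -32
Collecting the picks in order gives the descending list.
Final answer: [24, 2, 0, -10, -32]


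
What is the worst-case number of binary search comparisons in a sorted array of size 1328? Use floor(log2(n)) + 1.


Binary search halves the search space each step.
Maximum comparisons = floor(log2(1328)) + 1
log2(1328) = 10.375
floor(log2(1328)) = 10, so 10 + 1 = 11
Final answer: 11


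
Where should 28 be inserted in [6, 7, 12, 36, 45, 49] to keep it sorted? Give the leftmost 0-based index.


List is sorted: [6, 7, 12, 36, 45, 49]
We need the leftmost position where 28 can be inserted, i.e. the first index whose element is >= 28 (or the end of the list if none is).
Binary search with low=0, high=6 (0-based indices):
  low=0, high=6, mid=3: a[3]=36 >= 28, so high = 3
  low=0, high=3, mid=1: a[1]=7 < 28, so low = 2
  low=2, high=3, mid=2: a[2]=12 < 28, so low = 3
Now low = high = 3, so the insertion index is 3.
Final answer: 3


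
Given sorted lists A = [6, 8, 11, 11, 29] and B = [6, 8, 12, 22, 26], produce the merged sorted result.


List A: [6, 8, 11, 11, 29]
List B: [6, 8, 12, 22, 26]
Repeatedly compare the front elements and take the smaller:
  6 vs 6 -> take 6
  8 vs 6 -> take 6
  8 vs 8 -> take 8
  11 vs 8 -> take 8
  11 vs 12 -> take 11
  11 vs 12 -> take 11
  29 vs 12 -> take 12
  29 vs 22 -> take 22
  29 vs 26 -> take 26
  B is exhausted; append the rest of A: [29]
Final answer: [6, 6, 8, 8, 11, 11, 12, 22, 26, 29]


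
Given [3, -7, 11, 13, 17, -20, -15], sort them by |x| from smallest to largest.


Compute absolute values:
  |3| = 3
  |-7| = 7
  |11| = 11
  |13| = 13
  |17| = 17
  |-20| = 20
  |-15| = 15
Absolute values in increasing order: 3 < 7 < 11 < 13 < 15 < 17 < 20
Listing the original numbers in that order gives the answer.
Final answer: [3, -7, 11, 13, -15, 17, -20]


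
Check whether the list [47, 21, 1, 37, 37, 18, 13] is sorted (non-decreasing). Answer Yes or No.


Check consecutive pairs:
  47 <= 21? False
  21 <= 1? False
  1 <= 37? True
  37 <= 37? True
  37 <= 18? False
  18 <= 13? False
4 consecutive pair(s) are out of order, so the list is not sorted.
Final answer: No


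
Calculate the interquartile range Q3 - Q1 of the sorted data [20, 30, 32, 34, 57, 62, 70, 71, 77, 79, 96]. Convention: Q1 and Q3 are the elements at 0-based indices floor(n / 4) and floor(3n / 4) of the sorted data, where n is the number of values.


The data has n = 11 elements.
Q1 index = floor(11 / 4) = floor(2.75) = 2; Q3 index = floor(3 * 11 / 4) = floor(8.25) = 8
Q1 = element at index 2 = 32
Q3 = element at index 8 = 77
IQR = 77 - 32 = 45
Final answer: 45


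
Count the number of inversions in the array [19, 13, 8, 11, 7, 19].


For each element, count the later elements that are smaller than it:
  19 (index 0): smaller elements after it = [13, 8, 11, 7] -> 4
  13 (index 1): smaller elements after it = [8, 11, 7] -> 3
  8 (index 2): smaller elements after it = [7] -> 1
  11 (index 3): smaller elements after it = [7] -> 1
  7 (index 4): smaller elements after it = [] -> 0
Total inversions = 4 + 3 + 1 + 1 + 0 = 9
Final answer: 9


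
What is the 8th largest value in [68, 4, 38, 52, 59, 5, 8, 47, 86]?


Sort descending: [86, 68, 59, 52, 47, 38, 8, 5, 4]
The 8th element (1-indexed) is at index 7.
Value = 5
Final answer: 5


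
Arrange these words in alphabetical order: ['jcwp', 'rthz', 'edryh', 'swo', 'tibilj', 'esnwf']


Compare strings character by character (the first differing letter decides):
  'edryh' < 'esnwf' since 'd' < 's' at position 2
  'esnwf' < 'jcwp' since 'e' < 'j' at position 1
  'jcwp' < 'rthz' since 'j' < 'r' at position 1
  'rthz' < 'swo' since 'r' < 's' at position 1
  'swo' < 'tibilj' since 's' < 't' at position 1
Chaining these comparisons gives the alphabetical order.
Final answer: ['edryh', 'esnwf', 'jcwp', 'rthz', 'swo', 'tibilj']


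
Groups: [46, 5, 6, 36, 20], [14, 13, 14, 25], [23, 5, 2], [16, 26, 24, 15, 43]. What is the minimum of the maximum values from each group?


Find max of each group:
  Group 1: [46, 5, 6, 36, 20] -> max = 46
  Group 2: [14, 13, 14, 25] -> max = 25
  Group 3: [23, 5, 2] -> max = 23
  Group 4: [16, 26, 24, 15, 43] -> max = 43
Maxes: [46, 25, 23, 43]
Minimum of maxes = 23
Final answer: 23


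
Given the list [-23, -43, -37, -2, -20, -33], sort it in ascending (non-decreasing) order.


Original list: [-23, -43, -37, -2, -20, -33]
Repeatedly take the smallest remaining element:
  Remaining [-23, -43, -37, -2, -20, -33] -> smallest is -43
  Remaining [-23, -37, -2, -20, -33] -> smallest is -37
  Remaining [-23, -2, -20, -33] -> smallest is -33
  Remaining [-23, -2, -20] -> smallest is -23
  Remaining [-2, -20] -> smallest is -20
  Remaining [-2] -> smallest is -2
Collecting the picks in order gives the sorted list.
Final answer: [-43, -37, -33, -23, -20, -2]


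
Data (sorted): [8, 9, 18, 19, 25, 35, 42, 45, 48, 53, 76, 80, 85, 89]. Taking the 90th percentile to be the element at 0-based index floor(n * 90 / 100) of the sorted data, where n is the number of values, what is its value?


The dataset has n = 14 elements.
Index = floor(14 * 90 / 100) = floor(1260 / 100) = floor(12.6) = 12
Counting from index 0 in the sorted data, the element at index 12 is 85.
Final answer: 85


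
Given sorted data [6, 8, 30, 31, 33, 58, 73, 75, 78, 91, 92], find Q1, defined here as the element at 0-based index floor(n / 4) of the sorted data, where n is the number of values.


The list has n = 11 elements.
Q1 index = floor(11 / 4) = floor(2.75) = 2
Counting from index 0 in the sorted data, the element at index 2 is 30.
Final answer: 30


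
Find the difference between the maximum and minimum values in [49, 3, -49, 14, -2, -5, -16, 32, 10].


Maximum value: 49
Minimum value: -49
Range = 49 - (-49) = 98
Final answer: 98


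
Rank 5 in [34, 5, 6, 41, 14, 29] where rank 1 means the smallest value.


Sort ascending: [5, 6, 14, 29, 34, 41]
Find 5 in the sorted list.
5 is at position 1 (1-indexed).
Final answer: 1


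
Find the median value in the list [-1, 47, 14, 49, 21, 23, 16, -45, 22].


First, sort the list: [-45, -1, 14, 16, 21, 22, 23, 47, 49]
The list has 9 elements (odd count).
The middle index is 4 (0-based), and the element there is 21.
Final answer: 21


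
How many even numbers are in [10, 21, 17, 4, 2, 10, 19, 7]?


Check each element:
  10 is even
  21 is odd
  17 is odd
  4 is even
  2 is even
  10 is even
  19 is odd
  7 is odd
Evens: [10, 4, 2, 10]
Count of evens = 4
Final answer: 4


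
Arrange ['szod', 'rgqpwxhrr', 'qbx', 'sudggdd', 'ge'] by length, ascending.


Compute lengths:
  'szod' has length 4
  'rgqpwxhrr' has length 9
  'qbx' has length 3
  'sudggdd' has length 7
  'ge' has length 2
Lengths in increasing order: 2 < 3 < 4 < 7 < 9
Listing the words in that order gives the answer.
Final answer: ['ge', 'qbx', 'szod', 'sudggdd', 'rgqpwxhrr']


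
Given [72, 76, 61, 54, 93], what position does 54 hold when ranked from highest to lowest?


Sort descending: [93, 76, 72, 61, 54]
Find 54 in the sorted list.
54 is at position 5.
Final answer: 5


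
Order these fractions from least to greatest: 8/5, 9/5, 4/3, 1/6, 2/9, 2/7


Convert to decimal for comparison:
  8/5 = 1.6
  9/5 = 1.8
  4/3 = 1.3333
  1/6 = 0.1667
  2/9 = 0.2222
  2/7 = 0.2857
Decimals in increasing order: 0.1667 < 0.2222 < 0.2857 < 1.3333 < 1.6 < 1.8
Writing each back as its fraction gives the sorted order.
Final answer: 1/6, 2/9, 2/7, 4/3, 8/5, 9/5


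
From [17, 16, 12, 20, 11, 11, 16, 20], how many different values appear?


List all unique values:
Distinct values: [11, 12, 16, 17, 20]
Count = 5
Final answer: 5


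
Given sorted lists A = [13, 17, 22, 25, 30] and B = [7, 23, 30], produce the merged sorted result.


List A: [13, 17, 22, 25, 30]
List B: [7, 23, 30]
Repeatedly compare the front elements and take the smaller:
  13 vs 7 -> take 7
  13 vs 23 -> take 13
  17 vs 23 -> take 17
  22 vs 23 -> take 22
  25 vs 23 -> take 23
  25 vs 30 -> take 25
  30 vs 30 -> take 30
  A is exhausted; append the rest of B: [30]
Final answer: [7, 13, 17, 22, 23, 25, 30, 30]


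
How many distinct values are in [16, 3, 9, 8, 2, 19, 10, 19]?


List all unique values:
Distinct values: [2, 3, 8, 9, 10, 16, 19]
Count = 7
Final answer: 7


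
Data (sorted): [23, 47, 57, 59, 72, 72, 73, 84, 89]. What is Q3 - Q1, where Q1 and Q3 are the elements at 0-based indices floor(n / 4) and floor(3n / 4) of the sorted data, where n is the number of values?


The data has n = 9 elements.
Q1 index = floor(9 / 4) = floor(2.25) = 2; Q3 index = floor(3 * 9 / 4) = floor(6.75) = 6
Q1 = element at index 2 = 57
Q3 = element at index 6 = 73
IQR = 73 - 57 = 16
Final answer: 16


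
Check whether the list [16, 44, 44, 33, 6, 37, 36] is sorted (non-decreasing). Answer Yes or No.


Check consecutive pairs:
  16 <= 44? True
  44 <= 44? True
  44 <= 33? False
  33 <= 6? False
  6 <= 37? True
  37 <= 36? False
3 consecutive pair(s) are out of order, so the list is not sorted.
Final answer: No


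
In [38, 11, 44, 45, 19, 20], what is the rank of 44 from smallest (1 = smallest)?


Sort ascending: [11, 19, 20, 38, 44, 45]
Find 44 in the sorted list.
44 is at position 5 (1-indexed).
Final answer: 5


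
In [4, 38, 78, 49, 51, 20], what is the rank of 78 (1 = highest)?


Sort descending: [78, 51, 49, 38, 20, 4]
Find 78 in the sorted list.
78 is at position 1.
Final answer: 1


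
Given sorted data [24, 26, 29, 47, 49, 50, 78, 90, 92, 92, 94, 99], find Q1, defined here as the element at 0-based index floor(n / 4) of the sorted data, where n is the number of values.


The list has n = 12 elements.
Q1 index = floor(12 / 4) = floor(3) = 3
Counting from index 0 in the sorted data, the element at index 3 is 47.
Final answer: 47


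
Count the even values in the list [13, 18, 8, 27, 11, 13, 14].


Check each element:
  13 is odd
  18 is even
  8 is even
  27 is odd
  11 is odd
  13 is odd
  14 is even
Evens: [18, 8, 14]
Count of evens = 3
Final answer: 3


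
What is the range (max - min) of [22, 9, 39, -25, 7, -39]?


Maximum value: 39
Minimum value: -39
Range = 39 - (-39) = 78
Final answer: 78


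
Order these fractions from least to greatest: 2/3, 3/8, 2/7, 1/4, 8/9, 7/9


Convert to decimal for comparison:
  2/3 = 0.6667
  3/8 = 0.375
  2/7 = 0.2857
  1/4 = 0.25
  8/9 = 0.8889
  7/9 = 0.7778
Decimals in increasing order: 0.25 < 0.2857 < 0.375 < 0.6667 < 0.7778 < 0.8889
Writing each back as its fraction gives the sorted order.
Final answer: 1/4, 2/7, 3/8, 2/3, 7/9, 8/9


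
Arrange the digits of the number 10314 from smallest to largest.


The number 10314 has digits: 1, 0, 3, 1, 4
Sorted: 0, 1, 1, 3, 4
Joining the sorted digits gives the result.
Final answer: 01134


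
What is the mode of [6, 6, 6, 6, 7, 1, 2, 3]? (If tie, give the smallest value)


Count the frequency of each value:
  1 appears 1 time(s)
  2 appears 1 time(s)
  3 appears 1 time(s)
  6 appears 4 time(s)
  7 appears 1 time(s)
Maximum frequency is 4.
Only 6 reaches that frequency, so it is the mode.
Final answer: 6


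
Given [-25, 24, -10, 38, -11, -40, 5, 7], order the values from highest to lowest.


Original list: [-25, 24, -10, 38, -11, -40, 5, 7]
Repeatedly take the largest remaining element:
  Remaining [-25, 24, -10, 38, -11, -40, 5, 7] -> largest is 38
  Remaining [-25, 24, -10, -11, -40, 5, 7] -> largest is 24
  Remaining [-25, -10, -11, -40, 5, 7] -> largest is 7
  Remaining [-25, -10, -11, -40, 5] -> largest is 5
  Remaining [-25, -10, -11, -40] -> largest is -10
  Remaining [-25, -11, -40] -> largest is -11
  Remaining [-25, -40] -> largest is -25
  Remaining [-40] -> largest is -40
Collecting the picks in order gives the descending list.
Final answer: [38, 24, 7, 5, -10, -11, -25, -40]


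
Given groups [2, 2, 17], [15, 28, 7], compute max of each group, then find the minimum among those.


Find max of each group:
  Group 1: [2, 2, 17] -> max = 17
  Group 2: [15, 28, 7] -> max = 28
Maxes: [17, 28]
Minimum of maxes = 17
Final answer: 17


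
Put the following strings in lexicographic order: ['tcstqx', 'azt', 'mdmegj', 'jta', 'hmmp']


Compare strings character by character (the first differing letter decides):
  'azt' < 'hmmp' since 'a' < 'h' at position 1
  'hmmp' < 'jta' since 'h' < 'j' at position 1
  'jta' < 'mdmegj' since 'j' < 'm' at position 1
  'mdmegj' < 'tcstqx' since 'm' < 't' at position 1
Chaining these comparisons gives the alphabetical order.
Final answer: ['azt', 'hmmp', 'jta', 'mdmegj', 'tcstqx']


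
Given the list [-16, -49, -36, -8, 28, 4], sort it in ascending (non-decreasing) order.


Original list: [-16, -49, -36, -8, 28, 4]
Repeatedly take the smallest remaining element:
  Remaining [-16, -49, -36, -8, 28, 4] -> smallest is -49
  Remaining [-16, -36, -8, 28, 4] -> smallest is -36
  Remaining [-16, -8, 28, 4] -> smallest is -16
  Remaining [-8, 28, 4] -> smallest is -8
  Remaining [28, 4] -> smallest is 4
  Remaining [28] -> smallest is 28
Collecting the picks in order gives the sorted list.
Final answer: [-49, -36, -16, -8, 4, 28]


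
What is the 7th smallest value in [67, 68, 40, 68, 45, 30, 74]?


Sort ascending: [30, 40, 45, 67, 68, 68, 74]
The 7th element (1-indexed) is at index 6.
Value = 74
Final answer: 74


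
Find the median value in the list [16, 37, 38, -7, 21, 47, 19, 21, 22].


First, sort the list: [-7, 16, 19, 21, 21, 22, 37, 38, 47]
The list has 9 elements (odd count).
The middle index is 4 (0-based), and the element there is 21.
Final answer: 21


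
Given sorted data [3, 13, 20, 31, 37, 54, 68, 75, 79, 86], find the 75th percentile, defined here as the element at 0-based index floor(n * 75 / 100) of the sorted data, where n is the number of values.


The dataset has n = 10 elements.
Index = floor(10 * 75 / 100) = floor(750 / 100) = floor(7.5) = 7
Counting from index 0 in the sorted data, the element at index 7 is 75.
Final answer: 75


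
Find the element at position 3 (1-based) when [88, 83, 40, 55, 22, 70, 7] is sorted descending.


Sort descending: [88, 83, 70, 55, 40, 22, 7]
The 3rd element (1-indexed) is at index 2.
Value = 70
Final answer: 70


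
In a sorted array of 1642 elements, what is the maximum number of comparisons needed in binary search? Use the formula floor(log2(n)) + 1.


Binary search halves the search space each step.
Maximum comparisons = floor(log2(1642)) + 1
log2(1642) = 10.6812
floor(log2(1642)) = 10, so 10 + 1 = 11
Final answer: 11


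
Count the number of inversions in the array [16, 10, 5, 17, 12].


For each element, count the later elements that are smaller than it:
  16 (index 0): smaller elements after it = [10, 5, 12] -> 3
  10 (index 1): smaller elements after it = [5] -> 1
  5 (index 2): smaller elements after it = [] -> 0
  17 (index 3): smaller elements after it = [12] -> 1
Total inversions = 3 + 1 + 0 + 1 = 5
Final answer: 5


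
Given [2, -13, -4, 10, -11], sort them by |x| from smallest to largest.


Compute absolute values:
  |2| = 2
  |-13| = 13
  |-4| = 4
  |10| = 10
  |-11| = 11
Absolute values in increasing order: 2 < 4 < 10 < 11 < 13
Listing the original numbers in that order gives the answer.
Final answer: [2, -4, 10, -11, -13]


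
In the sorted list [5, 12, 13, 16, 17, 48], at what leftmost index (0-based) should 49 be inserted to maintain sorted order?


List is sorted: [5, 12, 13, 16, 17, 48]
We need the leftmost position where 49 can be inserted, i.e. the first index whose element is >= 49 (or the end of the list if none is).
Binary search with low=0, high=6 (0-based indices):
  low=0, high=6, mid=3: a[3]=16 < 49, so low = 4
  low=4, high=6, mid=5: a[5]=48 < 49, so low = 6
Now low = high = 6, so the insertion index is 6.
Final answer: 6


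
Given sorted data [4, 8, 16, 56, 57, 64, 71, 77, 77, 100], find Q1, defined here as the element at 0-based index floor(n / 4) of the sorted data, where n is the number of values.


The list has n = 10 elements.
Q1 index = floor(10 / 4) = floor(2.5) = 2
Counting from index 0 in the sorted data, the element at index 2 is 16.
Final answer: 16


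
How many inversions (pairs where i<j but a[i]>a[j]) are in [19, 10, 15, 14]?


For each element, count the later elements that are smaller than it:
  19 (index 0): smaller elements after it = [10, 15, 14] -> 3
  10 (index 1): smaller elements after it = [] -> 0
  15 (index 2): smaller elements after it = [14] -> 1
Total inversions = 3 + 0 + 1 = 4
Final answer: 4


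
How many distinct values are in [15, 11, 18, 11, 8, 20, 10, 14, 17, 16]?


List all unique values:
Distinct values: [8, 10, 11, 14, 15, 16, 17, 18, 20]
Count = 9
Final answer: 9


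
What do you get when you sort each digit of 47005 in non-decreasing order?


The number 47005 has digits: 4, 7, 0, 0, 5
Sorted: 0, 0, 4, 5, 7
Joining the sorted digits gives the result.
Final answer: 00457


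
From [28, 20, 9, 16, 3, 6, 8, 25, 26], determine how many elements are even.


Check each element:
  28 is even
  20 is even
  9 is odd
  16 is even
  3 is odd
  6 is even
  8 is even
  25 is odd
  26 is even
Evens: [28, 20, 16, 6, 8, 26]
Count of evens = 6
Final answer: 6


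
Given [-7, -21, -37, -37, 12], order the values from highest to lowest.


Original list: [-7, -21, -37, -37, 12]
Repeatedly take the largest remaining element:
  Remaining [-7, -21, -37, -37, 12] -> largest is 12
  Remaining [-7, -21, -37, -37] -> largest is -7
  Remaining [-21, -37, -37] -> largest is -21
  Remaining [-37, -37] -> largest is -37
  Remaining [-37] -> largest is -37
Collecting the picks in order gives the descending list.
Final answer: [12, -7, -21, -37, -37]


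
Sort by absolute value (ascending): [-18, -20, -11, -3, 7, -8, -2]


Compute absolute values:
  |-18| = 18
  |-20| = 20
  |-11| = 11
  |-3| = 3
  |7| = 7
  |-8| = 8
  |-2| = 2
Absolute values in increasing order: 2 < 3 < 7 < 8 < 11 < 18 < 20
Listing the original numbers in that order gives the answer.
Final answer: [-2, -3, 7, -8, -11, -18, -20]


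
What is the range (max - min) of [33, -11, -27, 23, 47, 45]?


Maximum value: 47
Minimum value: -27
Range = 47 - (-27) = 74
Final answer: 74


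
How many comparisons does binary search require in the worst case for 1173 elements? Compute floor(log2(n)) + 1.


Binary search halves the search space each step.
Maximum comparisons = floor(log2(1173)) + 1
log2(1173) = 10.196
floor(log2(1173)) = 10, so 10 + 1 = 11
Final answer: 11


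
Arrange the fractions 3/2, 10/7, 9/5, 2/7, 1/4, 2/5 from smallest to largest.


Convert to decimal for comparison:
  3/2 = 1.5
  10/7 = 1.4286
  9/5 = 1.8
  2/7 = 0.2857
  1/4 = 0.25
  2/5 = 0.4
Decimals in increasing order: 0.25 < 0.2857 < 0.4 < 1.4286 < 1.5 < 1.8
Writing each back as its fraction gives the sorted order.
Final answer: 1/4, 2/7, 2/5, 10/7, 3/2, 9/5


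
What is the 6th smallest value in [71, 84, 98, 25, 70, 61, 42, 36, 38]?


Sort ascending: [25, 36, 38, 42, 61, 70, 71, 84, 98]
The 6th element (1-indexed) is at index 5.
Value = 70
Final answer: 70


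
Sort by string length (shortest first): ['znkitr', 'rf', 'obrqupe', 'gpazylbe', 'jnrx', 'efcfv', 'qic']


Compute lengths:
  'znkitr' has length 6
  'rf' has length 2
  'obrqupe' has length 7
  'gpazylbe' has length 8
  'jnrx' has length 4
  'efcfv' has length 5
  'qic' has length 3
Lengths in increasing order: 2 < 3 < 4 < 5 < 6 < 7 < 8
Listing the words in that order gives the answer.
Final answer: ['rf', 'qic', 'jnrx', 'efcfv', 'znkitr', 'obrqupe', 'gpazylbe']


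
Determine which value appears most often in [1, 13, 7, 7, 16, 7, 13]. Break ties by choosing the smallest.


Count the frequency of each value:
  1 appears 1 time(s)
  7 appears 3 time(s)
  13 appears 2 time(s)
  16 appears 1 time(s)
Maximum frequency is 3.
Only 7 reaches that frequency, so it is the mode.
Final answer: 7


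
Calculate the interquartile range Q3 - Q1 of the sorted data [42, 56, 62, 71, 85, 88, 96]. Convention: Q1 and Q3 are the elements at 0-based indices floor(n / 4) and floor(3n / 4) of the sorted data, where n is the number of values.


The data has n = 7 elements.
Q1 index = floor(7 / 4) = floor(1.75) = 1; Q3 index = floor(3 * 7 / 4) = floor(5.25) = 5
Q1 = element at index 1 = 56
Q3 = element at index 5 = 88
IQR = 88 - 56 = 32
Final answer: 32


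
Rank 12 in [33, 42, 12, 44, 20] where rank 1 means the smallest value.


Sort ascending: [12, 20, 33, 42, 44]
Find 12 in the sorted list.
12 is at position 1 (1-indexed).
Final answer: 1


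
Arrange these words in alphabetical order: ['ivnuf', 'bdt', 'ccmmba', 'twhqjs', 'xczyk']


Compare strings character by character (the first differing letter decides):
  'bdt' < 'ccmmba' since 'b' < 'c' at position 1
  'ccmmba' < 'ivnuf' since 'c' < 'i' at position 1
  'ivnuf' < 'twhqjs' since 'i' < 't' at position 1
  'twhqjs' < 'xczyk' since 't' < 'x' at position 1
Chaining these comparisons gives the alphabetical order.
Final answer: ['bdt', 'ccmmba', 'ivnuf', 'twhqjs', 'xczyk']


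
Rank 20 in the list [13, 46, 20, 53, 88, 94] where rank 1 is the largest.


Sort descending: [94, 88, 53, 46, 20, 13]
Find 20 in the sorted list.
20 is at position 5.
Final answer: 5


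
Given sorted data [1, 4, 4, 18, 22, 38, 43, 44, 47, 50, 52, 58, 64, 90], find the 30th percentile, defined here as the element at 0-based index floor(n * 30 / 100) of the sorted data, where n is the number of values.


The dataset has n = 14 elements.
Index = floor(14 * 30 / 100) = floor(420 / 100) = floor(4.2) = 4
Counting from index 0 in the sorted data, the element at index 4 is 22.
Final answer: 22


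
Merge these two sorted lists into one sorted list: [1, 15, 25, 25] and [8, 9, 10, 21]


List A: [1, 15, 25, 25]
List B: [8, 9, 10, 21]
Repeatedly compare the front elements and take the smaller:
  1 vs 8 -> take 1
  15 vs 8 -> take 8
  15 vs 9 -> take 9
  15 vs 10 -> take 10
  15 vs 21 -> take 15
  25 vs 21 -> take 21
  B is exhausted; append the rest of A: [25, 25]
Final answer: [1, 8, 9, 10, 15, 21, 25, 25]


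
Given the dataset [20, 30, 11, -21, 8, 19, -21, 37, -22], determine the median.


First, sort the list: [-22, -21, -21, 8, 11, 19, 20, 30, 37]
The list has 9 elements (odd count).
The middle index is 4 (0-based), and the element there is 11.
Final answer: 11


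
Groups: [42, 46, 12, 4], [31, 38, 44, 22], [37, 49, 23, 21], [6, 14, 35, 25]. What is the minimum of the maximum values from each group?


Find max of each group:
  Group 1: [42, 46, 12, 4] -> max = 46
  Group 2: [31, 38, 44, 22] -> max = 44
  Group 3: [37, 49, 23, 21] -> max = 49
  Group 4: [6, 14, 35, 25] -> max = 35
Maxes: [46, 44, 49, 35]
Minimum of maxes = 35
Final answer: 35


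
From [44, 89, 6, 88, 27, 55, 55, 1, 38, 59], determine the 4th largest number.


Sort descending: [89, 88, 59, 55, 55, 44, 38, 27, 6, 1]
The 4th element (1-indexed) is at index 3.
Value = 55
Final answer: 55


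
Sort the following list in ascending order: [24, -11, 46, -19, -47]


Original list: [24, -11, 46, -19, -47]
Repeatedly take the smallest remaining element:
  Remaining [24, -11, 46, -19, -47] -> smallest is -47
  Remaining [24, -11, 46, -19] -> smallest is -19
  Remaining [24, -11, 46] -> smallest is -11
  Remaining [24, 46] -> smallest is 24
  Remaining [46] -> smallest is 46
Collecting the picks in order gives the sorted list.
Final answer: [-47, -19, -11, 24, 46]


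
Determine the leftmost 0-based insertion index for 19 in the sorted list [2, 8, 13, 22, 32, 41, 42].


List is sorted: [2, 8, 13, 22, 32, 41, 42]
We need the leftmost position where 19 can be inserted, i.e. the first index whose element is >= 19 (or the end of the list if none is).
Binary search with low=0, high=7 (0-based indices):
  low=0, high=7, mid=3: a[3]=22 >= 19, so high = 3
  low=0, high=3, mid=1: a[1]=8 < 19, so low = 2
  low=2, high=3, mid=2: a[2]=13 < 19, so low = 3
Now low = high = 3, so the insertion index is 3.
Final answer: 3


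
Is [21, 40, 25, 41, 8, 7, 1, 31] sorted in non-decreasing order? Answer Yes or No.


Check consecutive pairs:
  21 <= 40? True
  40 <= 25? False
  25 <= 41? True
  41 <= 8? False
  8 <= 7? False
  7 <= 1? False
  1 <= 31? True
4 consecutive pair(s) are out of order, so the list is not sorted.
Final answer: No


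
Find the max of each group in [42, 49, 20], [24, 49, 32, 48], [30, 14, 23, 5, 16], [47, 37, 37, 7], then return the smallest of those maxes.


Find max of each group:
  Group 1: [42, 49, 20] -> max = 49
  Group 2: [24, 49, 32, 48] -> max = 49
  Group 3: [30, 14, 23, 5, 16] -> max = 30
  Group 4: [47, 37, 37, 7] -> max = 47
Maxes: [49, 49, 30, 47]
Minimum of maxes = 30
Final answer: 30


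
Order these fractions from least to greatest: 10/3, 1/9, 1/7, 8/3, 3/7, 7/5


Convert to decimal for comparison:
  10/3 = 3.3333
  1/9 = 0.1111
  1/7 = 0.1429
  8/3 = 2.6667
  3/7 = 0.4286
  7/5 = 1.4
Decimals in increasing order: 0.1111 < 0.1429 < 0.4286 < 1.4 < 2.6667 < 3.3333
Writing each back as its fraction gives the sorted order.
Final answer: 1/9, 1/7, 3/7, 7/5, 8/3, 10/3


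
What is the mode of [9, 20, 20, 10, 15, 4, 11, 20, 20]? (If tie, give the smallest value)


Count the frequency of each value:
  4 appears 1 time(s)
  9 appears 1 time(s)
  10 appears 1 time(s)
  11 appears 1 time(s)
  15 appears 1 time(s)
  20 appears 4 time(s)
Maximum frequency is 4.
Only 20 reaches that frequency, so it is the mode.
Final answer: 20


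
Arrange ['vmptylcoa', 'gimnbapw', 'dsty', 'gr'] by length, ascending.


Compute lengths:
  'vmptylcoa' has length 9
  'gimnbapw' has length 8
  'dsty' has length 4
  'gr' has length 2
Lengths in increasing order: 2 < 4 < 8 < 9
Listing the words in that order gives the answer.
Final answer: ['gr', 'dsty', 'gimnbapw', 'vmptylcoa']


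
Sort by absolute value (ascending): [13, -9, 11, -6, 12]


Compute absolute values:
  |13| = 13
  |-9| = 9
  |11| = 11
  |-6| = 6
  |12| = 12
Absolute values in increasing order: 6 < 9 < 11 < 12 < 13
Listing the original numbers in that order gives the answer.
Final answer: [-6, -9, 11, 12, 13]


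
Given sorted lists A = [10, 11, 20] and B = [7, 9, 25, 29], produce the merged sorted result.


List A: [10, 11, 20]
List B: [7, 9, 25, 29]
Repeatedly compare the front elements and take the smaller:
  10 vs 7 -> take 7
  10 vs 9 -> take 9
  10 vs 25 -> take 10
  11 vs 25 -> take 11
  20 vs 25 -> take 20
  A is exhausted; append the rest of B: [25, 29]
Final answer: [7, 9, 10, 11, 20, 25, 29]


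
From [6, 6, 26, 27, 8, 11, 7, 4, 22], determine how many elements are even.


Check each element:
  6 is even
  6 is even
  26 is even
  27 is odd
  8 is even
  11 is odd
  7 is odd
  4 is even
  22 is even
Evens: [6, 6, 26, 8, 4, 22]
Count of evens = 6
Final answer: 6


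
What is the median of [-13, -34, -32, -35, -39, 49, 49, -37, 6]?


First, sort the list: [-39, -37, -35, -34, -32, -13, 6, 49, 49]
The list has 9 elements (odd count).
The middle index is 4 (0-based), and the element there is -32.
Final answer: -32


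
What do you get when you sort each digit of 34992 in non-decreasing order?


The number 34992 has digits: 3, 4, 9, 9, 2
Sorted: 2, 3, 4, 9, 9
Joining the sorted digits gives the result.
Final answer: 23499


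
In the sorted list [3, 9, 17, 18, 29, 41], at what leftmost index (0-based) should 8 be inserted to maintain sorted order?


List is sorted: [3, 9, 17, 18, 29, 41]
We need the leftmost position where 8 can be inserted, i.e. the first index whose element is >= 8 (or the end of the list if none is).
Binary search with low=0, high=6 (0-based indices):
  low=0, high=6, mid=3: a[3]=18 >= 8, so high = 3
  low=0, high=3, mid=1: a[1]=9 >= 8, so high = 1
  low=0, high=1, mid=0: a[0]=3 < 8, so low = 1
Now low = high = 1, so the insertion index is 1.
Final answer: 1


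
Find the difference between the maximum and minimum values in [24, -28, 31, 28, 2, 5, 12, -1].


Maximum value: 31
Minimum value: -28
Range = 31 - (-28) = 59
Final answer: 59


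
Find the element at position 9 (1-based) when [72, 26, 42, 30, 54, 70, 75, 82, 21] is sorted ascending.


Sort ascending: [21, 26, 30, 42, 54, 70, 72, 75, 82]
The 9th element (1-indexed) is at index 8.
Value = 82
Final answer: 82


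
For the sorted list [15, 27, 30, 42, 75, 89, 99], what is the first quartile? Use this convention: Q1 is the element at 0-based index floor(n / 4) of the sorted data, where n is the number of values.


The list has n = 7 elements.
Q1 index = floor(7 / 4) = floor(1.75) = 1
Counting from index 0 in the sorted data, the element at index 1 is 27.
Final answer: 27
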